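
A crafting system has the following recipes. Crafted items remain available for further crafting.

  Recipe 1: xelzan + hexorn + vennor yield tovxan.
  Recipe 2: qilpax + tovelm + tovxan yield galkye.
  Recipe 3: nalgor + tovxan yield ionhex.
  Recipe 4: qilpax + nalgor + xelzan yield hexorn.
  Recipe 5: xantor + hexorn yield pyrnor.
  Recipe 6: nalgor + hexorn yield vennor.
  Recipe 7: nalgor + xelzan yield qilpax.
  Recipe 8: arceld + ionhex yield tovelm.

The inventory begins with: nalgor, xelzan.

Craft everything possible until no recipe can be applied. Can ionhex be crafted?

nalgor + xelzan → qilpax (Recipe 7).
Using Recipe 4, qilpax, nalgor, and xelzan make hexorn.
Using Recipe 6, nalgor and hexorn make vennor.
Using Recipe 1, xelzan, hexorn, and vennor make tovxan.
Using Recipe 3, nalgor and tovxan make ionhex.

Yes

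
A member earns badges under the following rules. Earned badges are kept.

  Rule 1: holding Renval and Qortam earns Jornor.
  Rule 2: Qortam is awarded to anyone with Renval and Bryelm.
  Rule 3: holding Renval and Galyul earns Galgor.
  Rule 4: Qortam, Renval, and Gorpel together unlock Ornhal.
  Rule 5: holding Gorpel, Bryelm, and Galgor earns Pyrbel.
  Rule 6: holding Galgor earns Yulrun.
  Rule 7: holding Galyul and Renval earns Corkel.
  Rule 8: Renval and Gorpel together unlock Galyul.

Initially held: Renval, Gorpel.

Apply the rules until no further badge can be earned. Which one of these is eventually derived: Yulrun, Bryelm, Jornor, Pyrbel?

With Renval and Gorpel, Galyul is earned (Rule 8).
With Renval and Galyul, Galgor is earned (Rule 3).
With Galgor, Yulrun is earned (Rule 6).
Jornor would need Renval and Qortam (Rule 1), but Qortam is never earned. Pyrbel would need Gorpel, Bryelm, and Galgor (Rule 5), but Bryelm is never earned. No rule produces Bryelm, and it is not given.

Yulrun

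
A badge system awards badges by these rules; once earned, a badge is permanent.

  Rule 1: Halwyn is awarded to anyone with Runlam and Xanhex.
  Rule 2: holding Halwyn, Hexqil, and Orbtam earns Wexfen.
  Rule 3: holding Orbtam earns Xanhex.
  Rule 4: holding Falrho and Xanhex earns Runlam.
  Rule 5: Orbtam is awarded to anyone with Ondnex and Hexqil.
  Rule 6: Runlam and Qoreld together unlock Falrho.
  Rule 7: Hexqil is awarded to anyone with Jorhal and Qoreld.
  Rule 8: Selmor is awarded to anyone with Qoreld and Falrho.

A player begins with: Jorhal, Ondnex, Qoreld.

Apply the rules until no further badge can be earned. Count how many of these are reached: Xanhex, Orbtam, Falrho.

2

With Jorhal and Qoreld, Hexqil is earned (Rule 7).
With Ondnex and Hexqil, Orbtam is earned (Rule 5).
With Orbtam, Xanhex is earned (Rule 3).
Xanhex: reached.
Orbtam: reached.
Falrho would need Runlam and Qoreld (Rule 6), but Runlam is never earned.
Reached: Xanhex and Orbtam — 2 of the 3.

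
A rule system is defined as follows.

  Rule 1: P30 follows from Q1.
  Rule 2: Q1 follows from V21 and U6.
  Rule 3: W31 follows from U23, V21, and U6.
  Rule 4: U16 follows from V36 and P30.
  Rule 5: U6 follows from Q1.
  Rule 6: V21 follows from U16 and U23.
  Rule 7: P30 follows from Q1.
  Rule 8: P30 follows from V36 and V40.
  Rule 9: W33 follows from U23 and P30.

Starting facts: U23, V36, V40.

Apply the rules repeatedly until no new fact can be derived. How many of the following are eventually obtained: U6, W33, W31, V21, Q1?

V36 and V40 hold, so P30 follows (Rule 8).
U23 and P30 hold, so W33 follows (Rule 9).
From V36 and P30, Rule 4 gives U16.
From U16 and U23, Rule 6 gives V21.
U6 would need Q1 (Rule 5), but Q1 is never established.
W33: reached.
W31 would need U23, V21, and U6 (Rule 3), but U6 is never established.
V21: reached.
Q1 would need V21 and U6 (Rule 2), but U6 is never established.
Reached: W33 and V21 — 2 of the 5.

2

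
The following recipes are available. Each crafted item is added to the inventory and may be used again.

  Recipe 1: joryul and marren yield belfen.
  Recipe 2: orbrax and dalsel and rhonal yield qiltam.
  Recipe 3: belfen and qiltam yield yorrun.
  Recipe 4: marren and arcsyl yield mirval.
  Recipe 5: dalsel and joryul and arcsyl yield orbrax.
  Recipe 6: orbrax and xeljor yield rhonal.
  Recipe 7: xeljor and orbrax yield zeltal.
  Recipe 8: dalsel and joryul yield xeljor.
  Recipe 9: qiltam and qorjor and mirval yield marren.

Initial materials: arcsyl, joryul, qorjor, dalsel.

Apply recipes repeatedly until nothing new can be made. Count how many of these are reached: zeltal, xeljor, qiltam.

Using Recipe 5, dalsel, joryul, and arcsyl make orbrax.
dalsel and joryul → xeljor (Recipe 8).
xeljor and orbrax → zeltal (Recipe 7).
orbrax and xeljor → rhonal (Recipe 6).
Using Recipe 2, orbrax, dalsel, and rhonal make qiltam.
zeltal: reached.
xeljor: reached.
qiltam: reached.
All 3 are reached.

3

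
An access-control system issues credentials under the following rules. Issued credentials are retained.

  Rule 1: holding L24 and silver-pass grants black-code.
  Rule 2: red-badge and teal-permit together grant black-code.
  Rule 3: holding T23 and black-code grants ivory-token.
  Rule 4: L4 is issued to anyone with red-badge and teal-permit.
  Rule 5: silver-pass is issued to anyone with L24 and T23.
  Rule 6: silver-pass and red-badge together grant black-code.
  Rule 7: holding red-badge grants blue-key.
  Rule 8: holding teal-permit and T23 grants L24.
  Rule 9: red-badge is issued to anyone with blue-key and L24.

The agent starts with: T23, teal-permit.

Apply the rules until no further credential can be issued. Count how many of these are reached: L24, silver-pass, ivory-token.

Holding teal-permit and T23 grants L24 (Rule 8).
Holding L24 and T23 grants silver-pass (Rule 5).
Holding L24 and silver-pass grants black-code (Rule 1).
Holding T23 and black-code grants ivory-token (Rule 3).
L24: reached.
silver-pass: reached.
ivory-token: reached.
All 3 are reached.

3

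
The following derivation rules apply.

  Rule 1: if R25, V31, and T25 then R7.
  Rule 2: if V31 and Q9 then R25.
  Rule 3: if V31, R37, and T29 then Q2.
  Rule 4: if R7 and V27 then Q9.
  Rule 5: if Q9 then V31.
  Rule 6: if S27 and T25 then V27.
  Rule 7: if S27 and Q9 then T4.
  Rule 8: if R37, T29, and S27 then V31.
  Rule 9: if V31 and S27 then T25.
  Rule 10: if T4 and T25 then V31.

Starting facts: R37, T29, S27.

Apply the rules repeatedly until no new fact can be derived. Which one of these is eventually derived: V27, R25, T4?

V27

From R37, T29, and S27, Rule 8 gives V31.
From V31 and S27, Rule 9 gives T25.
From S27 and T25, Rule 6 gives V27.
R25 would need V31 and Q9 (Rule 2), but Q9 is never established. T4 would need S27 and Q9 (Rule 7), but Q9 is never established.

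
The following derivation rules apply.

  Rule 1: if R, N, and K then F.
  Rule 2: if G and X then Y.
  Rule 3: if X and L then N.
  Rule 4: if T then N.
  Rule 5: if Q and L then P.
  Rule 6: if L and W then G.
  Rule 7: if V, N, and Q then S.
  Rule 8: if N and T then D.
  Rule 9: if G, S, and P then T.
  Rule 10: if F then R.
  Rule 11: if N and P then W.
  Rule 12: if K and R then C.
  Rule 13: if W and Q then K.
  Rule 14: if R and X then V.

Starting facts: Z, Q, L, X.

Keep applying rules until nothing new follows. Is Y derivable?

From X and L, Rule 3 gives N.
From Q and L, Rule 5 gives P.
From N and P, Rule 11 gives W.
L and W hold, so G follows (Rule 6).
G and X hold, so Y follows (Rule 2).

Yes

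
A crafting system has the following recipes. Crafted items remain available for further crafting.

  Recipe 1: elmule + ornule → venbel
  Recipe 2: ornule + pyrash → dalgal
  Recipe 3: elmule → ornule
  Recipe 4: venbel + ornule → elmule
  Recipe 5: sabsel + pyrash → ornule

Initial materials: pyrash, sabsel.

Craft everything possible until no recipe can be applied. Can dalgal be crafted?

Using Recipe 5, sabsel and pyrash make ornule.
ornule + pyrash → dalgal (Recipe 2).

Yes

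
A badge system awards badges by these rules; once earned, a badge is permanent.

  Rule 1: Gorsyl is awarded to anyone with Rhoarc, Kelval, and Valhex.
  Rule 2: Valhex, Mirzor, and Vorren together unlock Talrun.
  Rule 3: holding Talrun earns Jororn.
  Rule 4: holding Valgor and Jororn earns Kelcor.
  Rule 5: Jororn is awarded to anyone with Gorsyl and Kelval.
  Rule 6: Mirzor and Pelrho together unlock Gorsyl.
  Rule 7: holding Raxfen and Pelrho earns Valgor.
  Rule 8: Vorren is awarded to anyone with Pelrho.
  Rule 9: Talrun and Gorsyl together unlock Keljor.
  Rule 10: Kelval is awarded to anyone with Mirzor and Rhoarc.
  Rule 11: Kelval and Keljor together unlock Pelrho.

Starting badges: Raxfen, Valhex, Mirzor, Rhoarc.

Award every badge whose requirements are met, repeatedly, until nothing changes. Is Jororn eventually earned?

With Mirzor and Rhoarc, Kelval is earned (Rule 10).
With Rhoarc, Kelval, and Valhex, Gorsyl is earned (Rule 1).
With Gorsyl and Kelval, Jororn is earned (Rule 5).

Yes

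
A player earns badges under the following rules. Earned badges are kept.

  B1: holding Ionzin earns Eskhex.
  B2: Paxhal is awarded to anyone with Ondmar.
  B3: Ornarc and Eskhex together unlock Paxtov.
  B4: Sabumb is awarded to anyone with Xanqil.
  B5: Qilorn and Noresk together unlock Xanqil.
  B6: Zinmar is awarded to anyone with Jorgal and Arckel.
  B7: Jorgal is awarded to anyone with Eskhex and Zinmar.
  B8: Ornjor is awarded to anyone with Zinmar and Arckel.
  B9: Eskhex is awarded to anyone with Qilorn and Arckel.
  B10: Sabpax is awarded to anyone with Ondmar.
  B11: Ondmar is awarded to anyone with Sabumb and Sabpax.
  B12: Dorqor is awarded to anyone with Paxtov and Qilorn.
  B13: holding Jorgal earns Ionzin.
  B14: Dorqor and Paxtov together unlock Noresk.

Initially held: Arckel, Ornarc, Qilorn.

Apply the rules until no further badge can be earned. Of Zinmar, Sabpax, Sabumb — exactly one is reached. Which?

Sabumb

With Qilorn and Arckel, Eskhex is earned (B9).
With Ornarc and Eskhex, Paxtov is earned (B3).
With Paxtov and Qilorn, Dorqor is earned (B12).
With Dorqor and Paxtov, Noresk is earned (B14).
With Qilorn and Noresk, Xanqil is earned (B5).
With Xanqil, Sabumb is earned (B4).
Zinmar would need Jorgal and Arckel (B6), but Jorgal is never earned. Sabpax would need Ondmar (B10), but Ondmar is never earned.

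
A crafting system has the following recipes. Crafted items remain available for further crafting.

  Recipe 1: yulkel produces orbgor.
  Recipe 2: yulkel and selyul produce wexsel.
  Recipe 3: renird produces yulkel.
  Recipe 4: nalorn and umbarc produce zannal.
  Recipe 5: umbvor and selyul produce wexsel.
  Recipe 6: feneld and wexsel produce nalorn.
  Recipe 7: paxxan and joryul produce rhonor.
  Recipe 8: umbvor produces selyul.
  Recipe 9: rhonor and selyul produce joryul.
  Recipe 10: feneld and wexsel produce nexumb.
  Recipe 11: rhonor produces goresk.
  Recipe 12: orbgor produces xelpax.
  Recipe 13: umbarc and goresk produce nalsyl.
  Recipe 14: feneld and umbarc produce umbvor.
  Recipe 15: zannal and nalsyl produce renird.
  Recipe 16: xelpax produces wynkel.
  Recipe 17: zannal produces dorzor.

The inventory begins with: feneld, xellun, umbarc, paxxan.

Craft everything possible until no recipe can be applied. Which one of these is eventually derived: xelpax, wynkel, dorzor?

dorzor

Using Recipe 14, feneld and umbarc make umbvor.
Using Recipe 8, umbvor makes selyul.
Using Recipe 5, umbvor and selyul make wexsel.
feneld and wexsel → nalorn (Recipe 6).
Using Recipe 4, nalorn and umbarc make zannal.
Using Recipe 17, zannal makes dorzor.
wynkel would need xelpax (Recipe 16), but xelpax is never obtained. xelpax would need orbgor (Recipe 12), but orbgor is never obtained.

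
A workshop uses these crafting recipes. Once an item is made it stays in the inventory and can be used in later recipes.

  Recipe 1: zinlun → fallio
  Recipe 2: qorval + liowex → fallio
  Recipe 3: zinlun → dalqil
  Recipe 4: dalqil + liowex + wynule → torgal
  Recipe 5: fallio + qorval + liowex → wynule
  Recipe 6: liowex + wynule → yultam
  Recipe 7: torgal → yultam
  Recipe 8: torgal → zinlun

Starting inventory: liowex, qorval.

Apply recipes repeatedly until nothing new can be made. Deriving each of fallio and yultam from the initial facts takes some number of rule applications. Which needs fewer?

fallio: qorval + liowex → fallio (Recipe 2). [1 rule application]
yultam: qorval + liowex → fallio (Recipe 2). fallio + qorval + liowex → wynule (Recipe 5). liowex + wynule → yultam (Recipe 6). [3 rule applications]
fallio needs fewer.

fallio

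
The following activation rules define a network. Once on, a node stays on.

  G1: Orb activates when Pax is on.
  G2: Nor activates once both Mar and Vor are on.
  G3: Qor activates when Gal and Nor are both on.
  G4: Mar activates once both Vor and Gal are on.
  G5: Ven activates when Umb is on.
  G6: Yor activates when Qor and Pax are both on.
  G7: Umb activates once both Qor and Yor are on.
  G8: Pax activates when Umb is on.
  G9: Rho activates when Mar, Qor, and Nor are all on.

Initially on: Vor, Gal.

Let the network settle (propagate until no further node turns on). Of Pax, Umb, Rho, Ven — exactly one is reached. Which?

Rho

Vor and Gal are on, so Mar activates (G4).
Mar and Vor are on, so Nor activates (G2).
G3: Gal and Nor on → Qor on.
Mar, Qor, and Nor are on, so Rho activates (G9).
Ven would need Umb (G5), but Umb never turns on. Pax would need Umb (G8), but Umb never turns on. Umb would need Qor and Yor (G7), but Yor never turns on.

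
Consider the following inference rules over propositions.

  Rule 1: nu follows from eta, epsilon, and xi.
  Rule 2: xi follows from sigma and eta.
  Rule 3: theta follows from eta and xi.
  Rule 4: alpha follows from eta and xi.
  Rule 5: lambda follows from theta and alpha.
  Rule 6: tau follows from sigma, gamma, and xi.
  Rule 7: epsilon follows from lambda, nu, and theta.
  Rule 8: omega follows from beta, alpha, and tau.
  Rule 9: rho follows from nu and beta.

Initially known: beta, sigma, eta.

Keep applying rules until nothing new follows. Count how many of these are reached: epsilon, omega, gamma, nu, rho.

epsilon would need lambda, nu, and theta (Rule 7), but nu is never established.
omega would need beta, alpha, and tau (Rule 8), but tau is never established.
No rule produces gamma, and it is not given.
nu would need eta, epsilon, and xi (Rule 1), but epsilon is never established.
rho would need nu and beta (Rule 9), but nu is never established.
None of the 5 are reached.

0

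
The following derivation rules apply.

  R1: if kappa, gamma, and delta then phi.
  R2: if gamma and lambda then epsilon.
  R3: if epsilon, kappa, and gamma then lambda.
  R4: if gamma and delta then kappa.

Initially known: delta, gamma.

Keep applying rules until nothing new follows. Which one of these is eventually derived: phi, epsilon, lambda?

phi

From gamma and delta, R4 gives kappa.
kappa, gamma, and delta hold, so phi follows (R1).
epsilon would need gamma and lambda (R2), but lambda is never established. lambda would need epsilon, kappa, and gamma (R3), but epsilon is never established.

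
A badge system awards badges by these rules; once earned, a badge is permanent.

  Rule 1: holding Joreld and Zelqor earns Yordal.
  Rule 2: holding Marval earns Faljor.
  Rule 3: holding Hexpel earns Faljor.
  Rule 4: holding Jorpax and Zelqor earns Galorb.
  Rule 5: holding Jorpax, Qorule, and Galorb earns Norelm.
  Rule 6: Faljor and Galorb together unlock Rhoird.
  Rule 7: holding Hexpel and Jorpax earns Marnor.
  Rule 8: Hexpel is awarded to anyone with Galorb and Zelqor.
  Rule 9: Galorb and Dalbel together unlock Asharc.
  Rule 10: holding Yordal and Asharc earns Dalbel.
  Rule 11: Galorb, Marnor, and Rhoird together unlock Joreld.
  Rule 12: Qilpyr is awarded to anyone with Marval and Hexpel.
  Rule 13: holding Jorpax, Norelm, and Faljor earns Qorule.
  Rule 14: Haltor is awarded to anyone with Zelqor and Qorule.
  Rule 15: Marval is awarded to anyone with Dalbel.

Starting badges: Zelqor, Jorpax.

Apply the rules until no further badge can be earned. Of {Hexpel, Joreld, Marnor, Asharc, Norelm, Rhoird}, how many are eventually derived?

4

With Jorpax and Zelqor, Galorb is earned (Rule 4).
With Galorb and Zelqor, Hexpel is earned (Rule 8).
With Hexpel and Jorpax, Marnor is earned (Rule 7).
With Hexpel, Faljor is earned (Rule 3).
With Faljor and Galorb, Rhoird is earned (Rule 6).
With Galorb, Marnor, and Rhoird, Joreld is earned (Rule 11).
Hexpel: reached.
Joreld: reached.
Marnor: reached.
Asharc would need Galorb and Dalbel (Rule 9), but Dalbel is never earned.
Norelm would need Jorpax, Qorule, and Galorb (Rule 5), but Qorule is never earned.
Rhoird: reached.
Reached: Hexpel, Joreld, Marnor, and Rhoird — 4 of the 6.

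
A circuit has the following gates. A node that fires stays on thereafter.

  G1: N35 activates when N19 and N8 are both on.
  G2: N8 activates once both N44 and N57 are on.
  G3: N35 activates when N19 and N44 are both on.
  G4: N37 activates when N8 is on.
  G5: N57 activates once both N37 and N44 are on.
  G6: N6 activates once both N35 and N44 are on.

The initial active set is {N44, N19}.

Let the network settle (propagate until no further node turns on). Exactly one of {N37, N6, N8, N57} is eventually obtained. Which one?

N19 and N44 are on, so N35 activates (G3).
N35 and N44 are on, so N6 activates (G6).
N8 would need N44 and N57 (G2), but N57 never turns on. N57 would need N37 and N44 (G5), but N37 never turns on. N37 would need N8 (G4), but N8 never turns on.

N6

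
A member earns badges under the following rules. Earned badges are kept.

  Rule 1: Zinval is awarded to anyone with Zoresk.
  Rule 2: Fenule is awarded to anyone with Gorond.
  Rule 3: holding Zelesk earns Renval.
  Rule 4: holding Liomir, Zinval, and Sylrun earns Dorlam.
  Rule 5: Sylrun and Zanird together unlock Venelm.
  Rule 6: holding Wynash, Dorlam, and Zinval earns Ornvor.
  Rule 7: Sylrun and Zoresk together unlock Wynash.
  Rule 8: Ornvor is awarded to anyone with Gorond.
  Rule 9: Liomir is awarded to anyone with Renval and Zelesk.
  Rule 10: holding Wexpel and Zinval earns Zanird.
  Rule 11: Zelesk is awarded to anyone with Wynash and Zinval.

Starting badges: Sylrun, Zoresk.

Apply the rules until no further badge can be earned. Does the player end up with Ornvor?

With Sylrun and Zoresk, Wynash is earned (Rule 7).
With Zoresk, Zinval is earned (Rule 1).
With Wynash and Zinval, Zelesk is earned (Rule 11).
With Zelesk, Renval is earned (Rule 3).
With Renval and Zelesk, Liomir is earned (Rule 9).
With Liomir, Zinval, and Sylrun, Dorlam is earned (Rule 4).
With Wynash, Dorlam, and Zinval, Ornvor is earned (Rule 6).

Yes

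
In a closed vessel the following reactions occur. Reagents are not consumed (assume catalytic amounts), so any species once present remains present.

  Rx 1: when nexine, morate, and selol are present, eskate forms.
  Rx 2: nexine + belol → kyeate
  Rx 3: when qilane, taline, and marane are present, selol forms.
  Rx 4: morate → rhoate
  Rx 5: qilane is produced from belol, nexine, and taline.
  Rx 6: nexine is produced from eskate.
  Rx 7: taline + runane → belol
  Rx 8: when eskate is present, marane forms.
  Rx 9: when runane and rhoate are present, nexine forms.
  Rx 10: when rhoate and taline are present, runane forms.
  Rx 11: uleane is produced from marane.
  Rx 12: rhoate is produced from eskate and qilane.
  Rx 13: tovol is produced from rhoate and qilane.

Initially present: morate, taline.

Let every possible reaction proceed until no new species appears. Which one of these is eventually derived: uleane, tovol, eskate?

morate present → rhoate forms (Rx 4).
rhoate and taline present → runane forms (Rx 10).
taline and runane present → belol forms (Rx 7).
runane and rhoate present → nexine forms (Rx 9).
belol, nexine, and taline present → qilane forms (Rx 5).
rhoate and qilane present → tovol forms (Rx 13).
uleane would need marane (Rx 11), but marane never forms. eskate would need nexine, morate, and selol (Rx 1), but selol never forms.

tovol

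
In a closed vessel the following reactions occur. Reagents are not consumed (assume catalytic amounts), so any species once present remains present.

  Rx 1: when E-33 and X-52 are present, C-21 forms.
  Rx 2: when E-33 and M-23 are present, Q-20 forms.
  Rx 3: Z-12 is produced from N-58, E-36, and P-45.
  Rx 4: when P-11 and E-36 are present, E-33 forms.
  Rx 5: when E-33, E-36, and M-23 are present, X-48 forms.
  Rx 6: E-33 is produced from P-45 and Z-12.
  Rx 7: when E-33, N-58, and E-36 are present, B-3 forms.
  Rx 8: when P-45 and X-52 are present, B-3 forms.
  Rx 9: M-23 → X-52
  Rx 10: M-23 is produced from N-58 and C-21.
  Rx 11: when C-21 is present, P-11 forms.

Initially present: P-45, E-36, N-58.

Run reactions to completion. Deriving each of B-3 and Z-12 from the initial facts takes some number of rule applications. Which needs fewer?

Z-12: N-58, E-36, and P-45 present → Z-12 forms (Rx 3). [1 rule application]
B-3: N-58, E-36, and P-45 present → Z-12 forms (Rx 3). P-45 and Z-12 present → E-33 forms (Rx 6). E-33, N-58, and E-36 present → B-3 forms (Rx 7). [3 rule applications]
Z-12 needs fewer.

Z-12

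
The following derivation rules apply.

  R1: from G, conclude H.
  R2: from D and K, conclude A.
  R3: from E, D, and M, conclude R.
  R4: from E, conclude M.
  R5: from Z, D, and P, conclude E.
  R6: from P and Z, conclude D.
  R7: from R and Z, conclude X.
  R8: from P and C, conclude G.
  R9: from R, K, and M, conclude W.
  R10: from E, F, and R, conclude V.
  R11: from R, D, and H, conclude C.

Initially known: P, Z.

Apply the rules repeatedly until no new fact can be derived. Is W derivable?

W would need R, K, and M (R9), but K is never established.

No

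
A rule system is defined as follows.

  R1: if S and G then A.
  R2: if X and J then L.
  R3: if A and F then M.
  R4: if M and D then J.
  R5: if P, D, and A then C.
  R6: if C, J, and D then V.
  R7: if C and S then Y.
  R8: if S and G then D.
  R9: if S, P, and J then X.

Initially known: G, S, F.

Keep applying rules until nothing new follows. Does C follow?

No

C would need P, D, and A (R5), but P is never established.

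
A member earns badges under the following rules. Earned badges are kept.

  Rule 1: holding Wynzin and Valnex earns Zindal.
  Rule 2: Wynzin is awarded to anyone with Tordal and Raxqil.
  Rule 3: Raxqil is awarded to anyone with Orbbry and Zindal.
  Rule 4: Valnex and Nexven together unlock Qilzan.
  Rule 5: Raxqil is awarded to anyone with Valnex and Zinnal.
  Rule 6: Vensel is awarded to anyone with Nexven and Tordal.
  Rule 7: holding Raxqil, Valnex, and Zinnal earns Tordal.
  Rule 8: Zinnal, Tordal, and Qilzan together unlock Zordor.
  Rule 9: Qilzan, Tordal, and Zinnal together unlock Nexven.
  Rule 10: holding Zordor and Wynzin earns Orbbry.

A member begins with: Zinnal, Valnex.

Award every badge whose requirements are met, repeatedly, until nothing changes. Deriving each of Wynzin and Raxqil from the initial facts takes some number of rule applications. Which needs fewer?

Raxqil: With Valnex and Zinnal, Raxqil is earned (Rule 5). [1 rule application]
Wynzin: With Valnex and Zinnal, Raxqil is earned (Rule 5). With Raxqil, Valnex, and Zinnal, Tordal is earned (Rule 7). With Tordal and Raxqil, Wynzin is earned (Rule 2). [3 rule applications]
Raxqil needs fewer.

Raxqil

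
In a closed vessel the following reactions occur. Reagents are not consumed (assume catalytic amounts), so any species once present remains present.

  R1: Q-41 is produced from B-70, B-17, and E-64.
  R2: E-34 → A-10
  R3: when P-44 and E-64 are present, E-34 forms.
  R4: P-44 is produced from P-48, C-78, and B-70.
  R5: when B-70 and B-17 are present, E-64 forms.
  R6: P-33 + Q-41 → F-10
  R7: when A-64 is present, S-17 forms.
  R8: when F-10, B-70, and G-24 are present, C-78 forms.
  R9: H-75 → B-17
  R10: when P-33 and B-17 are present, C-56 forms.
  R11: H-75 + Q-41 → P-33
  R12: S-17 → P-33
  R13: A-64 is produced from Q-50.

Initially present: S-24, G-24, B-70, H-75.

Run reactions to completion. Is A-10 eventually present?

No

A-10 would need E-34 (R2), but E-34 never forms.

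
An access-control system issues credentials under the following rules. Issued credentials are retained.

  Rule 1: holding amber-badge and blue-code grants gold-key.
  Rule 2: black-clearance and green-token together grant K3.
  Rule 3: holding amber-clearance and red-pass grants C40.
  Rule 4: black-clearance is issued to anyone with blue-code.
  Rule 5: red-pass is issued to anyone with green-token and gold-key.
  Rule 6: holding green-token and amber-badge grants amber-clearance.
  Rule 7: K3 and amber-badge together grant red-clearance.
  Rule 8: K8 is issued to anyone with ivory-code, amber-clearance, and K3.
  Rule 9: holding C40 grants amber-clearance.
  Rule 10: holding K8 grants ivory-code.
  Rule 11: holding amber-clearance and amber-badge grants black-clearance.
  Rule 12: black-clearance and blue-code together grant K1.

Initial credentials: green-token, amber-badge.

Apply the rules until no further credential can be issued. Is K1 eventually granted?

No

K1 would need black-clearance and blue-code (Rule 12), but blue-code is never granted.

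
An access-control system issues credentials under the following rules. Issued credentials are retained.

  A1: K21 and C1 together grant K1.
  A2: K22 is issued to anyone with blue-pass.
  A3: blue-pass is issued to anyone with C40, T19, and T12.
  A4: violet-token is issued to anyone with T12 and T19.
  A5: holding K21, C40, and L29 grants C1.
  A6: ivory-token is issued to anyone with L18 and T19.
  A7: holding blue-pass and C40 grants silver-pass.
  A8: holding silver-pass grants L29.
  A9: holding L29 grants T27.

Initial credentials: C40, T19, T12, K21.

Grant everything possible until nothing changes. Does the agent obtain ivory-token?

No

ivory-token would need L18 and T19 (A6), but L18 is never granted.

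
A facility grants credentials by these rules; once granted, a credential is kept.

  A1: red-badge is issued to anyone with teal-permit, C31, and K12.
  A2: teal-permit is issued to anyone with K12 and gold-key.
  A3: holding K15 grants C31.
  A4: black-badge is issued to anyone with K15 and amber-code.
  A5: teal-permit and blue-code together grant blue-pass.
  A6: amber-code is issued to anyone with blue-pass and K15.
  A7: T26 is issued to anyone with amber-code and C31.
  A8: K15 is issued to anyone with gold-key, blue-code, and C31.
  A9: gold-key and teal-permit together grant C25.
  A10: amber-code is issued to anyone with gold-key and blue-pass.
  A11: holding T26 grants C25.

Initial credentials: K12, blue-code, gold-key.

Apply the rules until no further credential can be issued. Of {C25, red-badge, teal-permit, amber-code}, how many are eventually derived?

Holding K12 and gold-key grants teal-permit (A2).
Holding teal-permit and blue-code grants blue-pass (A5).
Holding gold-key and teal-permit grants C25 (A9).
Holding gold-key and blue-pass grants amber-code (A10).
C25: reached.
red-badge would need teal-permit, C31, and K12 (A1), but C31 is never granted.
teal-permit: reached.
amber-code: reached.
Reached: C25, teal-permit, and amber-code — 3 of the 4.

3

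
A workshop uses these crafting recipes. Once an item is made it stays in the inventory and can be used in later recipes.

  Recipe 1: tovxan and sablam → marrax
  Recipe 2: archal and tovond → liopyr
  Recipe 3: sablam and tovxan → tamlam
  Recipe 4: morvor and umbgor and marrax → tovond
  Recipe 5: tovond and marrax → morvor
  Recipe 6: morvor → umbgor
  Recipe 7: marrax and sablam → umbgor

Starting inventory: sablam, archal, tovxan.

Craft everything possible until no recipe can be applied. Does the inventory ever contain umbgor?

Yes

Using Recipe 1, tovxan and sablam make marrax.
marrax and sablam → umbgor (Recipe 7).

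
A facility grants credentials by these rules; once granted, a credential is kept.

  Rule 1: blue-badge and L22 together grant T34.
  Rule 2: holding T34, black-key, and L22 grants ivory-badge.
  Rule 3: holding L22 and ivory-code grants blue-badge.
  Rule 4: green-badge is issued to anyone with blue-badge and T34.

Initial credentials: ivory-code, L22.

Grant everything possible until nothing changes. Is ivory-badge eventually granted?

ivory-badge would need T34, black-key, and L22 (Rule 2), but black-key is never granted.

No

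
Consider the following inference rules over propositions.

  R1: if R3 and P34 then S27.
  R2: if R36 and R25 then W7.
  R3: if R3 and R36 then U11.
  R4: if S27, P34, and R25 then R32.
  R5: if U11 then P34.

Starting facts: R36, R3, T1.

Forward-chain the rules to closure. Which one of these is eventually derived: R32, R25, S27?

S27

From R3 and R36, R3 gives U11.
From U11, R5 gives P34.
R3 and P34 hold, so S27 follows (R1).
R32 would need S27, P34, and R25 (R4), but R25 is never established. No rule produces R25, and it is not given.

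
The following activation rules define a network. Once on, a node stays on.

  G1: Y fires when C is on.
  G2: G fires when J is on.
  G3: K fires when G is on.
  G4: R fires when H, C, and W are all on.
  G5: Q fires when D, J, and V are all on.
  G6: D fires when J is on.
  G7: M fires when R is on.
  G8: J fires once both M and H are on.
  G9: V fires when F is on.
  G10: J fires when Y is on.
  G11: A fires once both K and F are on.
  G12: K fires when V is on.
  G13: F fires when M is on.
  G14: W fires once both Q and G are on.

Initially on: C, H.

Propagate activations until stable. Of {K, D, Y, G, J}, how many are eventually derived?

C is on, so Y fires (G1).
Y is on, so J fires (G10).
G6: J on → D on.
G2: J on → G on.
G is on, so K fires (G3).
K: reached.
D: reached.
Y: reached.
G: reached.
J: reached.
All 5 are reached.

5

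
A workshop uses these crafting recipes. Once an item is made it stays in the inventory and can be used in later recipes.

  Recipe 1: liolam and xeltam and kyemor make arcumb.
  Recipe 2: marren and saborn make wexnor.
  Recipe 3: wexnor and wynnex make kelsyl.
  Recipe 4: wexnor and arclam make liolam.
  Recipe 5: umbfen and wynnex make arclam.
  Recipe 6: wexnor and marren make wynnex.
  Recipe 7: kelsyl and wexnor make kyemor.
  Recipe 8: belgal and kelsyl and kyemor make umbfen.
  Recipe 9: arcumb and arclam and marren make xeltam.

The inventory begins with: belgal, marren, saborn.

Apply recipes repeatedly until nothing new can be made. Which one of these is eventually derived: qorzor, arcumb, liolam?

liolam

marren and saborn → wexnor (Recipe 2).
Using Recipe 6, wexnor and marren make wynnex.
Using Recipe 3, wexnor and wynnex make kelsyl.
kelsyl and wexnor → kyemor (Recipe 7).
belgal and kelsyl and kyemor → umbfen (Recipe 8).
Using Recipe 5, umbfen and wynnex make arclam.
wexnor and arclam → liolam (Recipe 4).
No rule produces qorzor, and it is not given. arcumb would need liolam, xeltam, and kyemor (Recipe 1), but xeltam is never obtained.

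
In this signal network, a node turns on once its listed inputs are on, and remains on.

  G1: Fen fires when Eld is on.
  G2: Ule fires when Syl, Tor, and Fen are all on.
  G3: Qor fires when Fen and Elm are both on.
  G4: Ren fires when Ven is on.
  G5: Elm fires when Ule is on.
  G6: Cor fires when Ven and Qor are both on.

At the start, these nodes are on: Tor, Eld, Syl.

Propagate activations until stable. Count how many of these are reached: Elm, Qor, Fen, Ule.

4

G1: Eld on → Fen on.
Syl, Tor, and Fen are on, so Ule fires (G2).
Ule is on, so Elm fires (G5).
G3: Fen and Elm on → Qor on.
Elm: reached.
Qor: reached.
Fen: reached.
Ule: reached.
All 4 are reached.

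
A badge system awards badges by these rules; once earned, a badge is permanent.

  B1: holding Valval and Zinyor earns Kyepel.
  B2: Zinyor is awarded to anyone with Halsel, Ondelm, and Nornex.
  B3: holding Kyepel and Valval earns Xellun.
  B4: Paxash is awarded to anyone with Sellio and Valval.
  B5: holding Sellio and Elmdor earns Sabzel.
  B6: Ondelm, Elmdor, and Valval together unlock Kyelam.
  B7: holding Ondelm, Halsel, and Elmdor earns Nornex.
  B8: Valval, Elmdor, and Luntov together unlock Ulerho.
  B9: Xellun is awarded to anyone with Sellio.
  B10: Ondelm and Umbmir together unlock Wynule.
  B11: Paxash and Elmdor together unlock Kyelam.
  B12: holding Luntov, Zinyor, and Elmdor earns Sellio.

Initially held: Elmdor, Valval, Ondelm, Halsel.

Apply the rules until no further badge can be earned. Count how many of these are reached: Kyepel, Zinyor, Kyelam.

With Ondelm, Halsel, and Elmdor, Nornex is earned (B7).
With Ondelm, Elmdor, and Valval, Kyelam is earned (B6).
With Halsel, Ondelm, and Nornex, Zinyor is earned (B2).
With Valval and Zinyor, Kyepel is earned (B1).
Kyepel: reached.
Zinyor: reached.
Kyelam: reached.
All 3 are reached.

3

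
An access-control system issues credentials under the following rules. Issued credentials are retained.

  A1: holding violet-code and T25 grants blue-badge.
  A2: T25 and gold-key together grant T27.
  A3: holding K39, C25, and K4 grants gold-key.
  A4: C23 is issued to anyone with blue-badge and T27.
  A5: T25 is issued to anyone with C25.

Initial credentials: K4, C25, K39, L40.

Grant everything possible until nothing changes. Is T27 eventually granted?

Holding K39, C25, and K4 grants gold-key (A3).
Holding C25 grants T25 (A5).
Holding T25 and gold-key grants T27 (A2).

Yes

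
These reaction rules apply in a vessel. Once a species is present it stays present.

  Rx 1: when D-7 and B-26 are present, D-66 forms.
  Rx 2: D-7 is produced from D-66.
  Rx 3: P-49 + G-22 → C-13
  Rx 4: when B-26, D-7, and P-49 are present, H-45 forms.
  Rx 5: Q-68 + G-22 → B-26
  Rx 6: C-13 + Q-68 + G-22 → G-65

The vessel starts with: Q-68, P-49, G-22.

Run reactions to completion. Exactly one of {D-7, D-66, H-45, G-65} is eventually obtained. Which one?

G-65

P-49 and G-22 present → C-13 forms (Rx 3).
C-13, Q-68, and G-22 present → G-65 forms (Rx 6).
D-66 would need D-7 and B-26 (Rx 1), but D-7 never forms. H-45 would need B-26, D-7, and P-49 (Rx 4), but D-7 never forms. D-7 would need D-66 (Rx 2), but D-66 never forms.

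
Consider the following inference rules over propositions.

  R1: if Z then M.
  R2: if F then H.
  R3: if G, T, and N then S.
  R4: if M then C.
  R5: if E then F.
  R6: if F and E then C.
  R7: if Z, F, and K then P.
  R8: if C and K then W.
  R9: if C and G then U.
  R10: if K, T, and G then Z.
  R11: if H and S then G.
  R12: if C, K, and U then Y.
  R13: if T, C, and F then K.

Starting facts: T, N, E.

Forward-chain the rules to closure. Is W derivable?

E holds, so F follows (R5).
From F and E, R6 gives C.
T, C, and F hold, so K follows (R13).
From C and K, R8 gives W.

Yes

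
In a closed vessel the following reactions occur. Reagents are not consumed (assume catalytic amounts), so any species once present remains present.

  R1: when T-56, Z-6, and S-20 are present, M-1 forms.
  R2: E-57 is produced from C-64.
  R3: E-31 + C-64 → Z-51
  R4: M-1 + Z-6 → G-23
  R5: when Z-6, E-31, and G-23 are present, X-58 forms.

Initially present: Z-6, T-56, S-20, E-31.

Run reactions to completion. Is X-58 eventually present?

Yes

T-56, Z-6, and S-20 present → M-1 forms (R1).
M-1 and Z-6 present → G-23 forms (R4).
Z-6, E-31, and G-23 present → X-58 forms (R5).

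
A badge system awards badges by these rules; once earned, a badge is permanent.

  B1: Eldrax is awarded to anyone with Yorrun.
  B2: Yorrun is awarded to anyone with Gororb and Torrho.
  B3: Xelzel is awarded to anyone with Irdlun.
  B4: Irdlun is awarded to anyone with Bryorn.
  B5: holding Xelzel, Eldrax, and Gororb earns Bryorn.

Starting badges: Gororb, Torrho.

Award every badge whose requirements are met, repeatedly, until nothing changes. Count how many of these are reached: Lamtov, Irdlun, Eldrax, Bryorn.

1

With Gororb and Torrho, Yorrun is earned (B2).
With Yorrun, Eldrax is earned (B1).
No rule produces Lamtov, and it is not given.
Irdlun would need Bryorn (B4), but Bryorn is never earned.
Eldrax: reached.
Bryorn would need Xelzel, Eldrax, and Gororb (B5), but Xelzel is never earned.
Reached: Eldrax — 1 of the 4.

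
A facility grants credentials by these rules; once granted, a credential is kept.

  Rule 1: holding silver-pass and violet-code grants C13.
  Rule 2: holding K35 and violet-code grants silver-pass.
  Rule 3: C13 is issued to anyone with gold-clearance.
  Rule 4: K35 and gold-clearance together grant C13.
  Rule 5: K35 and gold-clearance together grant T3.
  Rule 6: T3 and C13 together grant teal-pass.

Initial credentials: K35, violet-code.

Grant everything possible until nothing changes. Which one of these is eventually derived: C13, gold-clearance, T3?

Holding K35 and violet-code grants silver-pass (Rule 2).
Holding silver-pass and violet-code grants C13 (Rule 1).
No rule produces gold-clearance, and it is not given. T3 would need K35 and gold-clearance (Rule 5), but gold-clearance is never granted.

C13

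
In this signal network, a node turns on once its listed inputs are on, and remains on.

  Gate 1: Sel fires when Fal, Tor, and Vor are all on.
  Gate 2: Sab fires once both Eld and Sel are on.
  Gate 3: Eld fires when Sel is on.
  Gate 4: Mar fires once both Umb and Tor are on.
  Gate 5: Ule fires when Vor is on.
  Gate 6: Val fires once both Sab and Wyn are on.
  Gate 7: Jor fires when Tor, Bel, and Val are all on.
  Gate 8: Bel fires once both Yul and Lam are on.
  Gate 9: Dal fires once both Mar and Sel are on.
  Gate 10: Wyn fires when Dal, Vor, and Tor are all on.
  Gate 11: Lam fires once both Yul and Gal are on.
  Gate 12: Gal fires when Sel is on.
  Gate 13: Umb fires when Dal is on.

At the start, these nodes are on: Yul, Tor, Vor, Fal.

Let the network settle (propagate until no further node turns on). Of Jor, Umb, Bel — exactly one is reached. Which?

Bel

Fal, Tor, and Vor are on, so Sel fires (Gate 1).
Gate 12: Sel on → Gal on.
Gate 11: Yul and Gal on → Lam on.
Yul and Lam are on, so Bel fires (Gate 8).
Jor would need Tor, Bel, and Val (Gate 7), but Val never turns on. Umb would need Dal (Gate 13), but Dal never turns on.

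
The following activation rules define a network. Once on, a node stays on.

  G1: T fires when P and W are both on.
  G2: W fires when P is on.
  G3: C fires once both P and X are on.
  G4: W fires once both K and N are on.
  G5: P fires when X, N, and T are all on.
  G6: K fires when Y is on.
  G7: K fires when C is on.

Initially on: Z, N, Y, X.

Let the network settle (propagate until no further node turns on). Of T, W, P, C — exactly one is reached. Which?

W

Y is on, so K fires (G6).
K and N are on, so W fires (G4).
P would need X, N, and T (G5), but T never turns on. T would need P and W (G1), but P never turns on. C would need P and X (G3), but P never turns on.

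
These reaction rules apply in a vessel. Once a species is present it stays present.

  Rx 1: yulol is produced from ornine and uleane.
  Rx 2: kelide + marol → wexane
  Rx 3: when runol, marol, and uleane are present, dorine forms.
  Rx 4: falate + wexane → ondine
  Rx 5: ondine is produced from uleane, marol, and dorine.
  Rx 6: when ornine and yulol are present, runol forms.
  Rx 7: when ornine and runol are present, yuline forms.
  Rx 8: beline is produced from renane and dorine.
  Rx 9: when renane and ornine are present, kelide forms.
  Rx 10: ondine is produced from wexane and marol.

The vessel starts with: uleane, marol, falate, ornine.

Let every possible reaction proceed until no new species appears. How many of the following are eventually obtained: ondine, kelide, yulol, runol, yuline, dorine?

5

ornine and uleane present → yulol forms (Rx 1).
ornine and yulol present → runol forms (Rx 6).
runol, marol, and uleane present → dorine forms (Rx 3).
ornine and runol present → yuline forms (Rx 7).
uleane, marol, and dorine present → ondine forms (Rx 5).
ondine: reached.
kelide would need renane and ornine (Rx 9), but renane never forms.
yulol: reached.
runol: reached.
yuline: reached.
dorine: reached.
Reached: ondine, yulol, runol, yuline, and dorine — 5 of the 6.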